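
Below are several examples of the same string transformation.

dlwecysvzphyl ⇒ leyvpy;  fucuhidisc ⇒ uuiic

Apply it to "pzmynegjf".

zyej

The rule is to keep every other character starting from the second (positions 2nd, 4th, 6th, ...).
Doing the same to "pzmynegjf": "zyej".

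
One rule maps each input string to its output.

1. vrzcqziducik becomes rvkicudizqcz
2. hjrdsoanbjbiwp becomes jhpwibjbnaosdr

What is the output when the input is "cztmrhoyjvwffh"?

Looking at the pairs, the operation is to move the first 2 characters to the end (rotate left by 2), then reverse the string.
Working it through for "cztmrhoyjvwffh": intermediate "tmrhoyjvwffhcz", final "zchffwvjyohrmt".
(Check on "hjrdsoanbjbiwp": → "rdsoanbjbiwphj" → "jhpwibjbnaosdr" ✓)

zchffwvjyohrmt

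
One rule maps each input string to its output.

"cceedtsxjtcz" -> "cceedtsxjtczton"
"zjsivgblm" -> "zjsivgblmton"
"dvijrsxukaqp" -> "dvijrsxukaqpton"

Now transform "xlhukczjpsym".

Rule — append "ton".
"xlhukczjpsym" → "xlhukczjpsymton".

xlhukczjpsymton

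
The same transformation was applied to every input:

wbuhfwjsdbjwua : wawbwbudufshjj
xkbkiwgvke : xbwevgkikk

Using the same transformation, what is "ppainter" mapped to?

tarepipn

The transformation: sort the characters into reverse alphabetical order, then take characters alternately from the front and the back (1st, last, 2nd, 2nd-last, ...).
For "ppainter", step one produces "trppniea"; step two turns that into "tarepipn".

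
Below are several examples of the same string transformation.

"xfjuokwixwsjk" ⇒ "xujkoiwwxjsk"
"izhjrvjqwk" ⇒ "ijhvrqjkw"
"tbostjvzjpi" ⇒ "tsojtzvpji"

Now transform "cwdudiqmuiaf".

cudidmqiufa

The rule is to swap each adjacent pair of characters (1↔2, 3↔4, ...), then delete the first character.
So "cwdudiqmuiaf" becomes "cudidmqiufa".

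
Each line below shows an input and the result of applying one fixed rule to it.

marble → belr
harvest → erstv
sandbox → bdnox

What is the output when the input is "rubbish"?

bbhis

In each case the input is transformed by: delete the first 2 characters, then sort the characters into alphabetical order.
Working it through for "rubbish": intermediate "bbish", final "bbhis".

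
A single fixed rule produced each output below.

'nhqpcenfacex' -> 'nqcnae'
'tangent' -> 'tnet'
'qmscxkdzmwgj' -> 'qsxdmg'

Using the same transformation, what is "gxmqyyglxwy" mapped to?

gmygxy

Each output is the input with this applied: keep every other character starting from the first (positions 1st, 3rd, 5th, ...).
Applying that to "gxmqyyglxwy" gives "gmygxy".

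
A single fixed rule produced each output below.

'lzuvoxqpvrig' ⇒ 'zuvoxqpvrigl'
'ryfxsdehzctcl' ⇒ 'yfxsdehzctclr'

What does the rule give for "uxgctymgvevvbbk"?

The rule is to move the first character to the end.
"uxgctymgvevvbbk" → "xgctymgvevvbbku".

xgctymgvevvbbku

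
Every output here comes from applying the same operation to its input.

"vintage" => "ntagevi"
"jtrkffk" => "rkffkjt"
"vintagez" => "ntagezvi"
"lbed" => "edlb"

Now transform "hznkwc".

Looking at the pairs, the operation is to move the first 2 characters to the end (rotate left by 2).
Applying that to "hznkwc" gives "nkwchz".

nkwchz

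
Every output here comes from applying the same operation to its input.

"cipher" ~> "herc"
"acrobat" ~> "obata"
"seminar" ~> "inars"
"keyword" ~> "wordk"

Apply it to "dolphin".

phind

The pattern: move the first 3 characters to the end (rotate left by 3), then delete the last 2 characters.
For "dolphin", step one produces "phindol"; step two turns that into "phind".
(Check on "acrobat": → "obatacr" → "obata" ✓)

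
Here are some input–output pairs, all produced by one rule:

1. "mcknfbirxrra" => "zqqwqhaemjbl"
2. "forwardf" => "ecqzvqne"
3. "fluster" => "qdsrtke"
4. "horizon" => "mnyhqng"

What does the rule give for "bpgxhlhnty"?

Rule — shift every letter 1 place backward in the alphabet (wrapping around), then reverse the string.
"bpgxhlhnty" → "aofwgkgmsx" → "xsmgkgwfoa".

xsmgkgwfoa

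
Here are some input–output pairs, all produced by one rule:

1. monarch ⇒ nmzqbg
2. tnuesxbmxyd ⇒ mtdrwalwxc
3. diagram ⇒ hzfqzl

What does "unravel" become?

mqzudk

In each case the input is transformed by: shift every letter 1 place backward in the alphabet (wrapping around), then delete the first character.
Starting from "unravel": after the first operation, "tmqzudk"; after the second, "mqzudk".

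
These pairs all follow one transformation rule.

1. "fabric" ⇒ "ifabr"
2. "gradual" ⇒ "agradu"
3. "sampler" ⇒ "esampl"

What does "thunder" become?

The rule is to delete the last character, then move the last character to the front.
"thunder" → "thunde" → "ethund".

ethund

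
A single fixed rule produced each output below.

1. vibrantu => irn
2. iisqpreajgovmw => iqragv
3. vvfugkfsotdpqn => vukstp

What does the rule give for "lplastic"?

The pattern: delete the last character, then keep every other character starting from the second (positions 2nd, 4th, 6th, ...).
Starting from "lplastic": after the first operation, "lplasti"; after the second, "pat".
(Check on "vibrantu": → "vibrant" → "irn" ✓)

pat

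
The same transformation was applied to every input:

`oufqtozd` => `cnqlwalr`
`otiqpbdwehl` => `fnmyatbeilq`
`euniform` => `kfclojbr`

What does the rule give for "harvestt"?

osbpqqex

Rule — move the first 2 characters to the end (rotate left by 2), then shift every letter 3 places backward in the alphabet (wrapping around).
"harvestt" → "rvesttha" → "osbpqqex".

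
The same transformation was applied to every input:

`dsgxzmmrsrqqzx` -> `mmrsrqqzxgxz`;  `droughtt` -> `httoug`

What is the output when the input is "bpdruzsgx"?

Each output is the input with this applied: delete the first 2 characters, then move the first 3 characters to the end (rotate left by 3).
Working it through for "bpdruzsgx": intermediate "druzsgx", final "zsgxdru".

zsgxdru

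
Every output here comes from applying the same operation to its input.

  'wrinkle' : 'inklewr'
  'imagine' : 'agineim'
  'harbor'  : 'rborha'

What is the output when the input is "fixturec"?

xturecfi

The transformation: move the first 2 characters to the end (rotate left by 2).
"fixturec" → "xturecfi".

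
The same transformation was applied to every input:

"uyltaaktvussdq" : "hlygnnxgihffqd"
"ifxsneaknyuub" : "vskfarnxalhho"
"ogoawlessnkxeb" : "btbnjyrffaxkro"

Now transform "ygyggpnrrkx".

ltlttcaeexk

In each case the input is transformed by: shift every letter 13 places forward in the alphabet (wrapping around) — i.e. ROT13.
"ygyggpnrrkx" → "ltlttcaeexk".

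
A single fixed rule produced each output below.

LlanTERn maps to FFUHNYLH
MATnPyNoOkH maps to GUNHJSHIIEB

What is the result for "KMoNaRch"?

EGIHULWB

In each case the input is transformed by: shift every letter 6 places backward in the alphabet (wrapping around), then convert every letter to uppercase.
Applying both steps to "KMoNaRch": "EGiHuLwb", then "EGIHULWB".
(Check on "MATnPyNoOkH": → "GUNhJsHiIeB" → "GUNHJSHIIEB" ✓)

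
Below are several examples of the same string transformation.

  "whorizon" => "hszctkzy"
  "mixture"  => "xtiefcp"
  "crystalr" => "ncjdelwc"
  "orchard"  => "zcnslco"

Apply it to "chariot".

nslctze

In each case the input is transformed by: shift every letter 11 places forward in the alphabet (wrapping around).
Applying that to "chariot" gives "nslctze".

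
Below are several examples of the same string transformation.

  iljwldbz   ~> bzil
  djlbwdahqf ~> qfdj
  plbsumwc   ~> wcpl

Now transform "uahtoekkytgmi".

miua

In each case the input is transformed by: move the last 2 characters to the front (rotate right by 2), then keep only the first 4 characters.
Applying both steps to "uahtoekkytgmi": "miuahtoekkytg", then "miua".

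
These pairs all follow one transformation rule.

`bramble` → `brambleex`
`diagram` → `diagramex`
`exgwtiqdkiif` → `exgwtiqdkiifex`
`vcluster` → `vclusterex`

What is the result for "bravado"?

The transformation: append "ex".
Doing the same to "bravado": "bravadoex".

bravadoex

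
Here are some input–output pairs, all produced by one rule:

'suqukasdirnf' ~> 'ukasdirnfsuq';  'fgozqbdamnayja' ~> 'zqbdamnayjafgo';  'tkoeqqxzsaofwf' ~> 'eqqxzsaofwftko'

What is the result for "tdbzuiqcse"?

Each output is the input with this applied: move the first 3 characters to the end (rotate left by 3).
Applying that to "tdbzuiqcse" gives "zuiqcsetdb".

zuiqcsetdb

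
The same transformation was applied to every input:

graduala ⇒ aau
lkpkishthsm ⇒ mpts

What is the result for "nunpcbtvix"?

xnt

The rule is to take characters alternately from the front and the back (1st, last, 2nd, 2nd-last, ...), then keep one character in every 3, starting at position 2 (positions 2nd, 5th, 8th, ...).
Doing the same to "nunpcbtvix": "xnt".
(Check on "graduala": → "garlaadu" → "aau" ✓)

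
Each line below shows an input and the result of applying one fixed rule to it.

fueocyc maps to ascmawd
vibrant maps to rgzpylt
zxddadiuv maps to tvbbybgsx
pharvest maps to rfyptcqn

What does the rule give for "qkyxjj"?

In each case the input is transformed by: shift every letter 2 places backward in the alphabet (wrapping around), then swap the first and last characters.
Working it through for "qkyxjj": intermediate "oiwvhh", final "hiwvho".
(Check on "pharvest": → "nfyptcqr" → "rfyptcqn" ✓)

hiwvho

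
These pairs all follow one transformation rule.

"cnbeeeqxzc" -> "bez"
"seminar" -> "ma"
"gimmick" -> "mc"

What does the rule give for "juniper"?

Looking at the pairs, the operation is to keep one character in every 3, starting at position 3 (positions 3rd, 6th, 9th, ...).
"juniper" → "ne".

ne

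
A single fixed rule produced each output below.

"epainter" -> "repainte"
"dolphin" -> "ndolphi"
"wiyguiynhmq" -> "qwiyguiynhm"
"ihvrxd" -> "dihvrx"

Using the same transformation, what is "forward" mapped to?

dforwar

Each output is the input with this applied: move the last character to the front.
Applying that to "forward" gives "dforwar".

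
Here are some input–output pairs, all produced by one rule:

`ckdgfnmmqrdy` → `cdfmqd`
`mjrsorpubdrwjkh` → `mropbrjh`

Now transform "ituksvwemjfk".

iuswmf

Each output is the input with this applied: keep every other character starting from the first (positions 1st, 3rd, 5th, ...).
For "ituksvwemjfk" the result is "iuswmf".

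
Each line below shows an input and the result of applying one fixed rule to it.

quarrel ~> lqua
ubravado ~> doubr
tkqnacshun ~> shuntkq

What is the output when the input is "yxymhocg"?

The pattern: move the first 3 characters to the end (rotate left by 3), then delete the first 3 characters.
For "yxymhocg", step one produces "mhocgyxy"; step two turns that into "cgyxy".

cgyxy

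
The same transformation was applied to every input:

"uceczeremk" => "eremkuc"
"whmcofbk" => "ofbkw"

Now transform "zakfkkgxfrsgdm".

Looking at the pairs, the operation is to swap the front and back halves of the string, then delete the last 3 characters.
Applying both steps to "zakfkkgxfrsgdm": "xfrsgdmzakfkkg", then "xfrsgdmzakf".
(Check on "whmcofbk": → "ofbkwhmc" → "ofbkw" ✓)

xfrsgdmzakf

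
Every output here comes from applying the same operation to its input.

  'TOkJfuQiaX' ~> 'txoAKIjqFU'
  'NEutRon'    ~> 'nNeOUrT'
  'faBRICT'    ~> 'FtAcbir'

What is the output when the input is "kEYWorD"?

Looking at the pairs, the operation is to take characters alternately from the front and the back (1st, last, 2nd, 2nd-last, ...), then flip the case of every letter.
For "kEYWorD" the result is "KdeRyOw".

KdeRyOw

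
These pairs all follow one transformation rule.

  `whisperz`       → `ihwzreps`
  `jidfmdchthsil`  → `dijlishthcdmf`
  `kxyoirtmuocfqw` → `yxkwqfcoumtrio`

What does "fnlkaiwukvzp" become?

lnfpzvkuwiak

The rule is to move the first 3 characters to the end (rotate left by 3), then reverse the string.
Working it through for "fnlkaiwukvzp": intermediate "kaiwukvzpfnl", final "lnfpzvkuwiak".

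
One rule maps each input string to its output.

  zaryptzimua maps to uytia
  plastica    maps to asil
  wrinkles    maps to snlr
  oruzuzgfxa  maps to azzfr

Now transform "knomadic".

cmdn

Looking at the pairs, the operation is to keep every other character starting from the second (positions 2nd, 4th, 6th, ...), then swap the first and last characters.
Working it through for "knomadic": intermediate "nmdc", final "cmdn".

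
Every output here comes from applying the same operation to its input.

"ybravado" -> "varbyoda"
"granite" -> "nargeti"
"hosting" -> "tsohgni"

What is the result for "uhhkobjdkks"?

The rule is to reverse the string, then move the first 3 characters to the end (rotate left by 3).
Applying both steps to "uhhkobjdkks": "skkdjbokhhu", then "djbokhhuskk".

djbokhhuskk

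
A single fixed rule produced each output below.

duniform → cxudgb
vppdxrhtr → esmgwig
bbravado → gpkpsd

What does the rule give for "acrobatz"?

Rule — delete the first 2 characters, then shift every letter 11 places backward in the alphabet (wrapping around).
Applying both steps to "acrobatz": "robatz", then "gdqpio".

gdqpio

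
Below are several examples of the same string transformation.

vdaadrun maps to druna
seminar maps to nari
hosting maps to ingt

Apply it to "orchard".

The pattern: delete the first 3 characters, then move the first character to the end.
Applying both steps to "orchard": "hard", then "ardh".

ardh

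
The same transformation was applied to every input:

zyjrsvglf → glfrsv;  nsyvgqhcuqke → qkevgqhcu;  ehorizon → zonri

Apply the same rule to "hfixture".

urext

Each output is the input with this applied: delete the first 3 characters, then move the last 3 characters to the front (rotate right by 3).
On "hfixture": the first step gives "xture", and the second then gives "urext".
(Check on "ehorizon": → "rizon" → "zonri" ✓)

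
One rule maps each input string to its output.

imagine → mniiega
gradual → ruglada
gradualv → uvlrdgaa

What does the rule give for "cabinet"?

nteibca

Rule — sort the characters into reverse alphabetical order, then swap each adjacent pair of characters (1↔2, 3↔4, ...).
Applying both steps to "cabinet": "tniecba", then "nteibca".
(Check on "gradual": → "urlgdaa" → "ruglada" ✓)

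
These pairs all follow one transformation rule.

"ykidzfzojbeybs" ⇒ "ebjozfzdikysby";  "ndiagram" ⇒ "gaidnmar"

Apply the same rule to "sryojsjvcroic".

rcvjsjoyrscio

The rule is to reverse the string, then move the first 3 characters to the end (rotate left by 3).
So "sryojsjvcroic" becomes "rcvjsjoyrscio".
(Check on "ykidzfzojbeybs": → "sbyebjozfzdiky" → "ebjozfzdikysby" ✓)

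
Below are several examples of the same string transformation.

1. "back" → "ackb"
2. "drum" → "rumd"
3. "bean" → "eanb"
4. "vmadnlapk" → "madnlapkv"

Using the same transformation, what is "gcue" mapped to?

The pattern: move the first character to the end.
Doing the same to "gcue": "cueg".

cueg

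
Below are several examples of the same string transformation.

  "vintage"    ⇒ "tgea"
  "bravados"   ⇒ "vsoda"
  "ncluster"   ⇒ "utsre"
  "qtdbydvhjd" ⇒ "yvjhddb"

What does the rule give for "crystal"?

tsla

The rule is to delete the first 3 characters, then sort the characters into reverse alphabetical order.
Doing the same to "crystal": "tsla".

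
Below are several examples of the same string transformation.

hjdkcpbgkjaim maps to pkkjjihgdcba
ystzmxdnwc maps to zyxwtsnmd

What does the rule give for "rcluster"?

Looking at the pairs, the operation is to delete the last character, then sort the characters into reverse alphabetical order.
On "rcluster": the first step gives "rcluste", and the second then gives "utsrlec".

utsrlec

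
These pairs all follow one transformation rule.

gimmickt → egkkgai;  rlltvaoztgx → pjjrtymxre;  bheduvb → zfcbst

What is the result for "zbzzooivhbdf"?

The pattern: shift every letter 2 places backward in the alphabet (wrapping around), then delete the last character.
Applying both steps to "zbzzooivhbdf": "xzxxmmgtfzbd", then "xzxxmmgtfzb".

xzxxmmgtfzb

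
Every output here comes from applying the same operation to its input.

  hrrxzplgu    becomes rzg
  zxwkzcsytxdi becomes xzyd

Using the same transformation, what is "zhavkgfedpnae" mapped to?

hken

The pattern: keep one character in every 3, starting at position 2 (positions 2nd, 5th, 8th, ...).
Applying that to "zhavkgfedpnae" gives "hken".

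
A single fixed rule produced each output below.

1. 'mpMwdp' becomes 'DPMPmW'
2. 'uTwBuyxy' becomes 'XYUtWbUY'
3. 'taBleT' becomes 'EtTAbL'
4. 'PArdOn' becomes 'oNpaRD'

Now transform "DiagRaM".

AmdIAGr

In each case the input is transformed by: move the last 2 characters to the front (rotate right by 2), then flip the case of every letter.
Starting from "DiagRaM": after the first operation, "aMDiagR"; after the second, "AmdIAGr".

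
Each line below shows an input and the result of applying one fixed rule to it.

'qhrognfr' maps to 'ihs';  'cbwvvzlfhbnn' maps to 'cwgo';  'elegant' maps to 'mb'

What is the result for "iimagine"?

jhf

The pattern: shift every letter 1 place forward in the alphabet (wrapping around), then keep one character in every 3, starting at position 2 (positions 2nd, 5th, 8th, ...).
Applying that to "iimagine" gives "jhf".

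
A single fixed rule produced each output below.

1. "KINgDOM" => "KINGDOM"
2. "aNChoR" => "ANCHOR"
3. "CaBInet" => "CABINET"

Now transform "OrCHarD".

In each case the input is transformed by: convert every letter to uppercase.
For "OrCHarD" the result is "ORCHARD".

ORCHARD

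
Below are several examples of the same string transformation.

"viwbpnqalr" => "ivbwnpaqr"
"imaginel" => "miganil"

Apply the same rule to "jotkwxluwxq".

ojktxwulxw

In each case the input is transformed by: swap each adjacent pair of characters (1↔2, 3↔4, ...), then delete the last character.
Applying both steps to "jotkwxluwxq": "ojktxwulxwq", then "ojktxwulxw".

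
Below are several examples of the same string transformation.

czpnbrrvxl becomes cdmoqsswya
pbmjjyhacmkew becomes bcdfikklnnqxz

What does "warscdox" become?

In each case the input is transformed by: sort the characters into alphabetical order, then shift every letter 1 place forward in the alphabet (wrapping around).
For "warscdox", step one produces "acdorswx"; step two turns that into "bdepstxy".

bdepstxy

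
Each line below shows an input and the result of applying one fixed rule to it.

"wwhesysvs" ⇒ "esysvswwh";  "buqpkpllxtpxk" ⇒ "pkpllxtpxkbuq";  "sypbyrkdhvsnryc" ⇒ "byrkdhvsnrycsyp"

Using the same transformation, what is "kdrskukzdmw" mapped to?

skukzdmwkdr

In each case the input is transformed by: move the first 3 characters to the end (rotate left by 3).
Applying that to "kdrskukzdmw" gives "skukzdmwkdr".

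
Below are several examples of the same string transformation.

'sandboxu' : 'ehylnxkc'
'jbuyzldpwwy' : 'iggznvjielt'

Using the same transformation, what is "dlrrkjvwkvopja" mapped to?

The pattern: shift every letter 10 places forward in the alphabet (wrapping around), then reverse the string.
Working it through for "dlrrkjvwkvopja": intermediate "nvbbutfgufyztk", final "ktzyfugftubbvn".

ktzyfugftubbvn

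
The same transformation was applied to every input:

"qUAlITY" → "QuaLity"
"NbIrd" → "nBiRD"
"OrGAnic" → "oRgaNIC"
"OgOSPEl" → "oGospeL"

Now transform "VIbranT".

In each case the input is transformed by: flip the case of every letter.
On "VIbranT" that produces "viBRANt".

viBRANt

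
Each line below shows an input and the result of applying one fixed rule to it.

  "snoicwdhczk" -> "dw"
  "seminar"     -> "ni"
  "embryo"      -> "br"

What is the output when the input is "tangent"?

eg

The rule is to take characters alternately from the front and the back (1st, last, 2nd, 2nd-last, ...), then keep only the last 2 characters.
For "tangent", step one produces "ttanneg"; step two turns that into "eg".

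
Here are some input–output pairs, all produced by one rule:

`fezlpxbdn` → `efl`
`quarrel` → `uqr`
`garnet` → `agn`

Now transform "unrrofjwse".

nur

The pattern: swap each adjacent pair of characters (1↔2, 3↔4, ...), then keep only the first 3 characters.
Applying both steps to "unrrofjwse": "nurrfowjes", then "nur".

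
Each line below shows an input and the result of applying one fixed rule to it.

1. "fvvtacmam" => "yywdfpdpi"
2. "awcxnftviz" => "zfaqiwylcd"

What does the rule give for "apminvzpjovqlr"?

The pattern: move the first character to the end, then shift every letter 3 places forward in the alphabet (wrapping around).
For "apminvzpjovqlr" the result is "splqycsmrytoud".

splqycsmrytoud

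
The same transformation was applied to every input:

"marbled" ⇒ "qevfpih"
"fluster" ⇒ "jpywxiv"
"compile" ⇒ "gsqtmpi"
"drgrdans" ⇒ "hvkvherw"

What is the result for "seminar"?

Rule — shift every letter 4 places forward in the alphabet (wrapping around).
For "seminar" the result is "wiqmrev".

wiqmrev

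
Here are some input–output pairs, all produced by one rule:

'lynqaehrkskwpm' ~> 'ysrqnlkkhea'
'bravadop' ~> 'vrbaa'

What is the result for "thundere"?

Each output is the input with this applied: delete the last 3 characters, then sort the characters into reverse alphabetical order.
So "thundere" becomes "utnhd".

utnhd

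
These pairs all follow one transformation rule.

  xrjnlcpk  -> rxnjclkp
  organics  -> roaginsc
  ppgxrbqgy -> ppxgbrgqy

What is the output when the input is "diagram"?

The rule is to swap each adjacent pair of characters (1↔2, 3↔4, ...).
On "diagram" that produces "idgaarm".

idgaarm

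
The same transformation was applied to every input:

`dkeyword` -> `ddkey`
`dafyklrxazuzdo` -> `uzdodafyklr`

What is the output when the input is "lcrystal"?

llcry

Looking at the pairs, the operation is to swap the front and back halves of the string, then delete the first 3 characters.
On "lcrystal": the first step gives "stallcry", and the second then gives "llcry".
(Check on "dkeyword": → "worddkey" → "ddkey" ✓)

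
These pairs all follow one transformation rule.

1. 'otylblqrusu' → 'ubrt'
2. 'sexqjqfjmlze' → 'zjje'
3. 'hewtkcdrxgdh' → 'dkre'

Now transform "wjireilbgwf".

In each case the input is transformed by: keep one character in every 3, starting at position 2 (positions 2nd, 5th, 8th, ...), then swap the first and last characters.
"wjireilbgwf" → "jebf" → "febj".

febj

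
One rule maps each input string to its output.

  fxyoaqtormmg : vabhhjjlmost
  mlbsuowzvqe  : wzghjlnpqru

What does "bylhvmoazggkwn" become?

The rule is to sort the characters into alphabetical order, then shift every letter 5 places backward in the alphabet (wrapping around).
Starting from "bylhvmoazggkwn": after the first operation, "abgghklmnovwyz"; after the second, "vwbbcfghijqrtu".

vwbbcfghijqrtu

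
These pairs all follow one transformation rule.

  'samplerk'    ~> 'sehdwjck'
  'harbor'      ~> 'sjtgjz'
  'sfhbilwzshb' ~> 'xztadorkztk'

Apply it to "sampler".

In each case the input is transformed by: shift every letter 8 places backward in the alphabet (wrapping around), then move the first character to the end.
"sampler" → "ksehdwj" → "sehdwjk".
(Check on "harbor": → "zsjtgj" → "sjtgjz" ✓)

sehdwjk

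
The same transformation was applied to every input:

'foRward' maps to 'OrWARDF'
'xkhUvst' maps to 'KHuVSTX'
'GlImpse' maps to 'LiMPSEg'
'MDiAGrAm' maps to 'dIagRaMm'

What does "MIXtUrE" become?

ixTuRem

The transformation: move the first character to the end, then flip the case of every letter.
Applying that to "MIXtUrE" gives "ixTuRem".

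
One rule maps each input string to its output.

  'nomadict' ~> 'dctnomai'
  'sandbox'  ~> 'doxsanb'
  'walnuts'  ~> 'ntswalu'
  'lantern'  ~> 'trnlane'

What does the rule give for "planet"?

In each case the input is transformed by: move the last 3 characters to the front (rotate right by 3), then swap the first and last characters.
On "planet": the first step gives "netpla", and the second then gives "aetpln".

aetpln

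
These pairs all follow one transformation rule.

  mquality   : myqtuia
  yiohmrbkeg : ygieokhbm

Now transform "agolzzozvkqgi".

aiggoqlkzvzz

In each case the input is transformed by: take characters alternately from the front and the back (1st, last, 2nd, 2nd-last, ...), then delete the last character.
Starting from "agolzzozvkqgi": after the first operation, "aiggoqlkzvzzo"; after the second, "aiggoqlkzvzz".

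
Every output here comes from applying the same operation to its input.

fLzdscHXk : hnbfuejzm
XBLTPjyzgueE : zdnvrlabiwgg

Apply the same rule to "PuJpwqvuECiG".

rwlrysxwgeki

Looking at the pairs, the operation is to shift every letter 2 places forward in the alphabet (wrapping around), then convert every letter to lowercase.
On "PuJpwqvuECiG": the first step gives "RwLrysxwGEkI", and the second then gives "rwlrysxwgeki".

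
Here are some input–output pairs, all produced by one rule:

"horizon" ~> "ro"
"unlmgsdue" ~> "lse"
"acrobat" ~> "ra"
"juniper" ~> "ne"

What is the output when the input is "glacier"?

The pattern: keep one character in every 3, starting at position 3 (positions 3rd, 6th, 9th, ...).
For "glacier" the result is "ae".

ae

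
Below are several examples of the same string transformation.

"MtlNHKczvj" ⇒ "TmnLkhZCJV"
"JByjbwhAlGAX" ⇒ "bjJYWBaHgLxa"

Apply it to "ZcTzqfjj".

CzZtFQJJ

In each case the input is transformed by: swap each adjacent pair of characters (1↔2, 3↔4, ...), then flip the case of every letter.
Starting from "ZcTzqfjj": after the first operation, "cZzTfqjj"; after the second, "CzZtFQJJ".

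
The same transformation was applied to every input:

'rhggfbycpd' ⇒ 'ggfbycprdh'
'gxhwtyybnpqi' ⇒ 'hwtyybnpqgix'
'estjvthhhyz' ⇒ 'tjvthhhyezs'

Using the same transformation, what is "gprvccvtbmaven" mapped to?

rvccvtbmavegnp

What's happening: swap the first and last characters, then move the first 2 characters to the end (rotate left by 2).
On "gprvccvtbmaven": the first step gives "nprvccvtbmaveg", and the second then gives "rvccvtbmavegnp".
(Check on "estjvthhhyz": → "zstjvthhhye" → "tjvthhhyezs" ✓)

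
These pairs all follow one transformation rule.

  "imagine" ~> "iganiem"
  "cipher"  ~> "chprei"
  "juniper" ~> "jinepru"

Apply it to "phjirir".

pijirrh

The transformation: swap each adjacent pair of characters (1↔2, 3↔4, ...), then move the first character to the end.
On "phjirir": the first step gives "hpijirr", and the second then gives "pijirrh".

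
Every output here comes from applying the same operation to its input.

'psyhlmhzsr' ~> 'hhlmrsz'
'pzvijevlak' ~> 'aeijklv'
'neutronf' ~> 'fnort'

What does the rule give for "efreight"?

What's happening: delete the first 3 characters, then sort the characters into alphabetical order.
Working it through for "efreight": intermediate "eight", final "eghit".

eghit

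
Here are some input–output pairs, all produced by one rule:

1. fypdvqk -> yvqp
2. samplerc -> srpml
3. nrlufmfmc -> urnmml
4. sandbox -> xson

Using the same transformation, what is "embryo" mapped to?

yro

The rule is to sort the characters into reverse alphabetical order, then delete the last 3 characters.
On "embryo": the first step gives "yromeb", and the second then gives "yro".
(Check on "nrlufmfmc": → "urnmmlffc" → "urnmml" ✓)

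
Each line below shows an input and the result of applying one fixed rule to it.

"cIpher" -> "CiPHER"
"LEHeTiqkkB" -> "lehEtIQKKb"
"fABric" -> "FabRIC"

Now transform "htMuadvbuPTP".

HTmUADVBUptp

The rule is to flip the case of every letter.
"htMuadvbuPTP" → "HTmUADVBUptp".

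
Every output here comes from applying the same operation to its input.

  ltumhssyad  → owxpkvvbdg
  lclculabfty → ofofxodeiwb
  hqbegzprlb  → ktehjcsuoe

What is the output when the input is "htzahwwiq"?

kwcdkzzlt

Each output is the input with this applied: shift every letter 3 places forward in the alphabet (wrapping around).
On "htzahwwiq" that produces "kwcdkzzlt".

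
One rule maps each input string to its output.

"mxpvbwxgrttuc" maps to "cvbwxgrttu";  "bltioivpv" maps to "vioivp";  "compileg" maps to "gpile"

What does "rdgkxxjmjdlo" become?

Rule — delete the first 3 characters, then move the last character to the front.
Applying that to "rdgkxxjmjdlo" gives "okxxjmjdl".

okxxjmjdl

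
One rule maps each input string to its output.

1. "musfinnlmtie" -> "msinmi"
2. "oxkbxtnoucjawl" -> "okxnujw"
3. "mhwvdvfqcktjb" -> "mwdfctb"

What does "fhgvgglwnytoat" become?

The transformation: keep every other character starting from the first (positions 1st, 3rd, 5th, ...).
On "fhgvgglwnytoat" that produces "fgglnta".

fgglnta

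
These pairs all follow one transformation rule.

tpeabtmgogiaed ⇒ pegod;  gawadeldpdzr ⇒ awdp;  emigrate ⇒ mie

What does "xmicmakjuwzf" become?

miju

The transformation: swap each adjacent pair of characters (1↔2, 3↔4, ...), then keep one character in every 3, starting at position 1 (positions 1st, 4th, 7th, ...).
Starting from "xmicmakjuwzf": after the first operation, "mxciamjkwufz"; after the second, "miju".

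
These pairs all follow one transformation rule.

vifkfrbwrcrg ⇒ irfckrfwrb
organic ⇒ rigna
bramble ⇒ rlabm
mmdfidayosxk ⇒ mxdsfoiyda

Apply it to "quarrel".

uearr

What's happening: take characters alternately from the front and the back (1st, last, 2nd, 2nd-last, ...), then delete the first 2 characters.
For "quarrel" the result is "uearr".
(Check on "vifkfrbwrcrg": → "vgirfckrfwrb" → "irfckrfwrb" ✓)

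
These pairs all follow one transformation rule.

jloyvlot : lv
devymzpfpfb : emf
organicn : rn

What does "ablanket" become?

bn

The transformation: delete the last character, then keep one character in every 3, starting at position 2 (positions 2nd, 5th, 8th, ...).
Applying both steps to "ablanket": "ablanke", then "bn".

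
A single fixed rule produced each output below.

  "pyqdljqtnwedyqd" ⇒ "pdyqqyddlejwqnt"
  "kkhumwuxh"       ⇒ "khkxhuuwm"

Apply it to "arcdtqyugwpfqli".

airlcqdftpqwygu

Each output is the input with this applied: take characters alternately from the front and the back (1st, last, 2nd, 2nd-last, ...).
Doing the same to "arcdtqyugwpfqli": "airlcqdftpqwygu".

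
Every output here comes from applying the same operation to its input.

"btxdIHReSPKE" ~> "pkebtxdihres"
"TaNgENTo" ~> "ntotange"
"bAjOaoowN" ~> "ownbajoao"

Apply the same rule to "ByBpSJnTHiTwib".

wibbybpsjnthit

Rule — move the last 3 characters to the front (rotate right by 3), then convert every letter to lowercase.
Working it through for "ByBpSJnTHiTwib": intermediate "wibByBpSJnTHiT", final "wibbybpsjnthit".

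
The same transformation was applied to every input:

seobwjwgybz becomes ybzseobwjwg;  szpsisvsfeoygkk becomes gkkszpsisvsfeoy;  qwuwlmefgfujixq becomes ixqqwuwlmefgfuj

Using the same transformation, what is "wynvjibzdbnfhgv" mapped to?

hgvwynvjibzdbnf

The transformation: move the last 3 characters to the front (rotate right by 3).
Doing the same to "wynvjibzdbnfhgv": "hgvwynvjibzdbnf".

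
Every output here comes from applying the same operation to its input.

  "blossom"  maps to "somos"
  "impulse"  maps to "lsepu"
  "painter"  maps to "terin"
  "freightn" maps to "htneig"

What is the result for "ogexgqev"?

Rule — delete the first 2 characters, then move the last 3 characters to the front (rotate right by 3).
Doing the same to "ogexgqev": "qevexg".
(Check on "freightn": → "eightn" → "htneig" ✓)

qevexg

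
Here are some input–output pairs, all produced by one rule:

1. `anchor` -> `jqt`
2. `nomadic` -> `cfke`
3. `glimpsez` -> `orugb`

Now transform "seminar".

kpct

Looking at the pairs, the operation is to shift every letter 2 places forward in the alphabet (wrapping around), then delete the first 3 characters.
Working it through for "seminar": intermediate "ugokpct", final "kpct".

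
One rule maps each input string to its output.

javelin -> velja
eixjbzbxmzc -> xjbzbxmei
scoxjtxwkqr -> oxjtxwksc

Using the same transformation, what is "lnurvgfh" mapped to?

The transformation: delete the last 2 characters, then move the first 2 characters to the end (rotate left by 2).
Applying both steps to "lnurvgfh": "lnurvg", then "urvgln".

urvgln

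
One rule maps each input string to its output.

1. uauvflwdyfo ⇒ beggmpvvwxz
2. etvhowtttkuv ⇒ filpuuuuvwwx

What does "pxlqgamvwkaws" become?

In each case the input is transformed by: shift every letter 1 place forward in the alphabet (wrapping around), then sort the characters into alphabetical order.
Applying both steps to "pxlqgamvwkaws": "qymrhbnwxlbxt", then "bbhlmnqrtwxxy".
(Check on "etvhowtttkuv": → "fuwipxuuulvw" → "filpuuuuvwwx" ✓)

bbhlmnqrtwxxy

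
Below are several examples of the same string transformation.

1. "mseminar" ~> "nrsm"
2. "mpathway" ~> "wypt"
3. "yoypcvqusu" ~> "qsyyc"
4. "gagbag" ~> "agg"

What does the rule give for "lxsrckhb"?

What's happening: swap the front and back halves of the string, then keep every other character starting from the second (positions 2nd, 4th, 6th, ...).
"lxsrckhb" → "ckhblxsr" → "kbxr".

kbxr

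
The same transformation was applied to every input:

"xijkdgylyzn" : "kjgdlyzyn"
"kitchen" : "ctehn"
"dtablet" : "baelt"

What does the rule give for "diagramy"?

gaarym

In each case the input is transformed by: swap each adjacent pair of characters (1↔2, 3↔4, ...), then delete the first 2 characters.
Working it through for "diagramy": intermediate "idgaarym", final "gaarym".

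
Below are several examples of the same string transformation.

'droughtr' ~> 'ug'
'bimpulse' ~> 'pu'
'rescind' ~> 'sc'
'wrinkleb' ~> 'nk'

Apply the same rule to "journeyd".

The pattern: move the last 3 characters to the front (rotate right by 3), then keep only the last 2 characters.
For "journeyd", step one produces "eydjourn"; step two turns that into "rn".

rn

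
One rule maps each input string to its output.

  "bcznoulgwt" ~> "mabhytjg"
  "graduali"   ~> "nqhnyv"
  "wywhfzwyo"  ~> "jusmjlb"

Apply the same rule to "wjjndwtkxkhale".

The rule is to shift every letter 13 places forward in the alphabet (wrapping around) — i.e. ROT13, then delete the first 2 characters.
Starting from "wjjndwtkxkhale": after the first operation, "jwwaqjgxkxunyr"; after the second, "waqjgxkxunyr".

waqjgxkxunyr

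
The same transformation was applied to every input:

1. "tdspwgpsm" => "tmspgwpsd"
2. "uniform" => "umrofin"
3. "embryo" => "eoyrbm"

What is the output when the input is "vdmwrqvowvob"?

vbovwovqrwmd

The pattern: move the first character to the end, then reverse the string.
For "vdmwrqvowvob", step one produces "dmwrqvowvobv"; step two turns that into "vbovwovqrwmd".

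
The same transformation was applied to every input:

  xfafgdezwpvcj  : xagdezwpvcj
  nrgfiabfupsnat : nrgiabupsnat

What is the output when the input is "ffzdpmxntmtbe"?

What's happening: remove every "f".
On "ffzdpmxntmtbe" that produces "zdpmxntmtbe".

zdpmxntmtbe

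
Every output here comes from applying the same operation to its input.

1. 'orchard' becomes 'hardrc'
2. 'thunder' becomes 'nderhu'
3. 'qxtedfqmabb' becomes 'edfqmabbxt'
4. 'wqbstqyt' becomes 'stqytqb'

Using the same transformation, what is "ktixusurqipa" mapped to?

xusurqipati

In each case the input is transformed by: delete the first character, then move the first 2 characters to the end (rotate left by 2).
Working it through for "ktixusurqipa": intermediate "tixusurqipa", final "xusurqipati".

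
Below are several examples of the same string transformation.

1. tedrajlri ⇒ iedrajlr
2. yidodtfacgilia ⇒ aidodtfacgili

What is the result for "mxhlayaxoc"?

Rule — delete the first character, then move the last character to the front.
For "mxhlayaxoc", step one produces "xhlayaxoc"; step two turns that into "cxhlayaxo".

cxhlayaxo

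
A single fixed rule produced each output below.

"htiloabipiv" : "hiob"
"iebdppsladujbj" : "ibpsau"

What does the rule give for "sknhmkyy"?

Looking at the pairs, the operation is to delete the last 3 characters, then keep every other character starting from the first (positions 1st, 3rd, 5th, ...).
Working it through for "sknhmkyy": intermediate "sknhm", final "snm".

snm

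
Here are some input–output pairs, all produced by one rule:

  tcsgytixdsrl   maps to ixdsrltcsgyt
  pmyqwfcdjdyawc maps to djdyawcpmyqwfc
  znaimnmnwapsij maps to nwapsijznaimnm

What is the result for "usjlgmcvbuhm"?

cvbuhmusjlgm

The transformation: swap the front and back halves of the string.
So "usjlgmcvbuhm" becomes "cvbuhmusjlgm".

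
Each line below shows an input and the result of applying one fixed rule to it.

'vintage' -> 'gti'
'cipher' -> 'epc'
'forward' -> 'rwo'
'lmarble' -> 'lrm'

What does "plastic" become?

isl

The transformation: reverse the string, then keep every other character starting from the second (positions 2nd, 4th, 6th, ...).
Working it through for "plastic": intermediate "citsalp", final "isl".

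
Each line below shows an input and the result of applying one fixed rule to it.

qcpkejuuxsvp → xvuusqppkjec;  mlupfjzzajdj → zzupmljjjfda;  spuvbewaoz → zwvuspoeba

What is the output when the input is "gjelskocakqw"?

In each case the input is transformed by: sort the characters into reverse alphabetical order.
"gjelskocakqw" → "wsqolkkjgeca".

wsqolkkjgeca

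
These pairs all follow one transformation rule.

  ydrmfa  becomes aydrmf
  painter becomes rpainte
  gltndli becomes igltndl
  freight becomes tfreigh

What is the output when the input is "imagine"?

eimagin

The rule is to move the last character to the front.
Doing the same to "imagine": "eimagin".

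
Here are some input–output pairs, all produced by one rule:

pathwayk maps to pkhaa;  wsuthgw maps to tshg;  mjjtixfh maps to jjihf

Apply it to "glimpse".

lige

What's happening: sort the characters into reverse alphabetical order, then delete the first 3 characters.
For "glimpse", step one produces "spmlige"; step two turns that into "lige".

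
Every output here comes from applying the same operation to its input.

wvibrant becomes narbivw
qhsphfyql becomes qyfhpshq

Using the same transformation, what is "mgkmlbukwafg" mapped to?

fawkublmkgm

The transformation: reverse the string, then delete the first character.
Applying both steps to "mgkmlbukwafg": "gfawkublmkgm", then "fawkublmkgm".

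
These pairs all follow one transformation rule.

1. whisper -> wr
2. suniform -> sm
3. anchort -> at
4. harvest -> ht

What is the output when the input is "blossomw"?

bw

What's happening: take characters alternately from the front and the back (1st, last, 2nd, 2nd-last, ...), then keep only the first 2 characters.
Doing the same to "blossomw": "bw".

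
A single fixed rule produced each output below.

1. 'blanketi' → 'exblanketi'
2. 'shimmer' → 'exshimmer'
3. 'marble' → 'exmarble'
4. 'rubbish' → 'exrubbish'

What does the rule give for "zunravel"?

exzunravel

Rule — prepend "ex".
On "zunravel" that produces "exzunravel".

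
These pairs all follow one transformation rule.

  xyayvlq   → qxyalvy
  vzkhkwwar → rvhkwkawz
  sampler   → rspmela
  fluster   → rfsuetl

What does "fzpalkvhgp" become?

gfapklhvpz

Looking at the pairs, the operation is to swap each adjacent pair of characters (1↔2, 3↔4, ...), then swap the first and last characters.
"fzpalkvhgp" → "zfapklhvpg" → "gfapklhvpz".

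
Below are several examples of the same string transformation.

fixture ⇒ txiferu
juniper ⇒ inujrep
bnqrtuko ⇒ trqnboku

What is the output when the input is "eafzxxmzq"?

xxzfaeqzm

In each case the input is transformed by: reverse the string, then move the first 3 characters to the end (rotate left by 3).
Applying both steps to "eafzxxmzq": "qzmxxzfae", then "xxzfaeqzm".
(Check on "bnqrtuko": → "okutrqnb" → "trqnboku" ✓)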